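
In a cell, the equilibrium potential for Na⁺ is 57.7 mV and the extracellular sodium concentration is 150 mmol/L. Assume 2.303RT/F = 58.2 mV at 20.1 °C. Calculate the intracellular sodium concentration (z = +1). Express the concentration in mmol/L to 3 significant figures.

Nernst: E = (58.2/1) · log₁₀([out]/[in]), so log₁₀([out]/[in]) = 57.7 × 1 / 58.2 = 0.9914.
[out]/[in] = 10^(0.9914) = 9.804.
[in] = 150 / 9.804 = 15.3 mmol/L.

15.3 mmol/L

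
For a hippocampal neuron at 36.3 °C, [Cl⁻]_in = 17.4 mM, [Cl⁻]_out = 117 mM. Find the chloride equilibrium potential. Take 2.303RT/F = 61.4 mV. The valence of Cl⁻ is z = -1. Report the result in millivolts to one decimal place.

E = (61.4/z) · log₁₀([Cl⁻]_out/[Cl⁻]_in) with z = -1.
For an anion, dividing by z = -1 reverses the sign.
= (61.4/-1) · log₁₀(117/17.4) = -61.40 · log₁₀(6.724)
= -61.40 · (0.8276) = -50.82 mV

-50.8 mV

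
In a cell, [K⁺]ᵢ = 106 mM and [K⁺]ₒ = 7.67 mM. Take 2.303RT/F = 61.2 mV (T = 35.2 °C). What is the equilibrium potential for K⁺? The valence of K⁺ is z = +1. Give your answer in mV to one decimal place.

E = (61.2/z) · log₁₀([K⁺]_out/[K⁺]_in) with z = +1.
= (61.2/1) · log₁₀(7.67/106) = 61.20 · log₁₀(0.07236)
= 61.20 · (-1.1405) = -69.80 mV

-69.8 mV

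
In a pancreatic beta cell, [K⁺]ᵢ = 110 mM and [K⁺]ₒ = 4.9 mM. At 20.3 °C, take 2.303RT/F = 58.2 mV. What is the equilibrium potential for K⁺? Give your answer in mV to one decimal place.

E = (58.2/z) · log₁₀([K⁺]_out/[K⁺]_in) with z = +1.
= (58.2/1) · log₁₀(4.9/110) = 58.20 · log₁₀(0.04455)
= 58.20 · (-1.3512) = -78.64 mV

-78.6 mV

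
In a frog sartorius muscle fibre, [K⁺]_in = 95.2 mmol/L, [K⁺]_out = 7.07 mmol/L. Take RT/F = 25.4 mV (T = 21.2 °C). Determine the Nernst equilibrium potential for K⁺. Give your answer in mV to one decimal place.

-66.0 mV

E = (25.4/z) · ln([K⁺]_out/[K⁺]_in) with z = +1.
= (25.4/1) · ln(7.07/95.2) = 25.40 · ln(0.07426)
= 25.40 · (-2.6001) = -66.04 mV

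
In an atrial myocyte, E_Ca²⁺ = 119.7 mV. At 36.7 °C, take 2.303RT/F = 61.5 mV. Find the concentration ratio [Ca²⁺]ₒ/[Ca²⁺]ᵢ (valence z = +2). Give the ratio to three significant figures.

7810

log₁₀([out]/[in]) = E·z/(61.5) = 119.7 × 2 / 61.5 = 3.8927
[out]/[in] = 10^(3.8927) = 7811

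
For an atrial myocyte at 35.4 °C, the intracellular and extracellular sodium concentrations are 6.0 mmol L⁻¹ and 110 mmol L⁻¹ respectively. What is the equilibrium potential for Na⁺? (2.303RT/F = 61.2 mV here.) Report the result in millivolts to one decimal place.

77.3 mV

E = (61.2/z) · log₁₀([Na⁺]_out/[Na⁺]_in) with z = +1.
= (61.2/1) · log₁₀(110/6.0) = 61.20 · log₁₀(18.33)
= 61.20 · (1.2632) = 77.31 mV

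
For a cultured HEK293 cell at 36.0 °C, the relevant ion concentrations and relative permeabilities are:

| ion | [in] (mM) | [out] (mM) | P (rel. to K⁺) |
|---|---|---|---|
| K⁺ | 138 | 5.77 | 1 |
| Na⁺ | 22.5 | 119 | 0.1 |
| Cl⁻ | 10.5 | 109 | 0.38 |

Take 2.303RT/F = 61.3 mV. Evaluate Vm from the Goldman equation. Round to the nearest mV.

-57 mV

Vm = 61.3 · log₁₀[(Σ P·[cation]ₒ + Σ P·[anion]ᵢ) / (Σ P·[cation]ᵢ + Σ P·[anion]ₒ)]
Numerator = 1×5.77 + 0.1×119 + 0.38×10.5 = 21.66
Denominator = 1×138 + 0.1×22.5 + 0.38×109 = 181.7
Vm = 61.3 · log₁₀(0.11923) = 61.3 × (-0.9236) = -56.62 mV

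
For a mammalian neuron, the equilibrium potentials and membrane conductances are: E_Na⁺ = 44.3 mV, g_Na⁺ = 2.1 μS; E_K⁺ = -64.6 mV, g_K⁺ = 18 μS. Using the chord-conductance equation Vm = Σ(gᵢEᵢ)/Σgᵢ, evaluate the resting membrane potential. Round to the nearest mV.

Σ gᵢEᵢ = 2.1·(44.3) + 18·(-64.6) = -1069.77
Σ gᵢ = 2.1 + 18 = 20.1
Vm = -1069.77 / 20.1 = -53.22 mV

-53 mV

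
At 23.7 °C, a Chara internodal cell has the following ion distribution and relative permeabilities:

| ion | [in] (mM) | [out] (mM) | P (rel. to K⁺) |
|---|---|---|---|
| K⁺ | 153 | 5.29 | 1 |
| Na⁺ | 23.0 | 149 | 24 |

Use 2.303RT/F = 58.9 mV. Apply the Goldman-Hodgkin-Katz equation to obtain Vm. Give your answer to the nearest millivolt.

Vm = 58.9 · log₁₀[(Σ P·[cation]ₒ + Σ P·[anion]ᵢ) / (Σ P·[cation]ᵢ + Σ P·[anion]ₒ)]
Numerator = 1×5.29 + 24×149 = 3581
Denominator = 1×153 + 24×23.0 = 705
Vm = 58.9 · log₁₀(5.0798) = 58.9 × (0.7059) = 41.57 mV

42 mV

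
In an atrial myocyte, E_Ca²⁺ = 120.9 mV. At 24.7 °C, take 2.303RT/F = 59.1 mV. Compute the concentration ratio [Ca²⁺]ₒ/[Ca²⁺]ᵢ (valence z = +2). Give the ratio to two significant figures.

log₁₀([out]/[in]) = E·z/(59.1) = 120.9 × 2 / 59.1 = 4.0914
[out]/[in] = 10^(4.0914) = 1.234e+04

12000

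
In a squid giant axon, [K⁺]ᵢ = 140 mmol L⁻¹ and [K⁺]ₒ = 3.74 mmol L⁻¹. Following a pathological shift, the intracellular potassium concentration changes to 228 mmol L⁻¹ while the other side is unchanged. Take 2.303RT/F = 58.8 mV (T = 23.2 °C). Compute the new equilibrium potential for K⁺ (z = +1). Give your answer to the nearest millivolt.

-105 mV

After the shift: [K⁺]_out = 3.74, [K⁺]_in = 228 mmol L⁻¹.
E_new = (58.8/1)·log₁₀(3.74/228) = 58.80 · (-1.7851) = -104.96 mV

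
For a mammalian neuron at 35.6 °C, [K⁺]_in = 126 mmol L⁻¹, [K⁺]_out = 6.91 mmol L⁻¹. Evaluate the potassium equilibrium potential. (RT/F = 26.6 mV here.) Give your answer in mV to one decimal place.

E = (26.6/z) · ln([K⁺]_out/[K⁺]_in) with z = +1.
= (26.6/1) · ln(6.91/126) = 26.60 · ln(0.05484)
= 26.60 · (-2.9033) = -77.23 mV

-77.2 mV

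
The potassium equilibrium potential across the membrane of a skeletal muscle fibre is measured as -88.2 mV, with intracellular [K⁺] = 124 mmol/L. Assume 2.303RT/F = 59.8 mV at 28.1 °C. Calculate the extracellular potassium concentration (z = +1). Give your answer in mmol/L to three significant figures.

Nernst: E = (59.8/1) · log₁₀([out]/[in]), so log₁₀([out]/[in]) = -88.2 × 1 / 59.8 = -1.4749.
[out]/[in] = 10^(-1.4749) = 0.0335.
[out] = 0.0335 × 124 = 4.154 mmol/L.

4.15 mmol/L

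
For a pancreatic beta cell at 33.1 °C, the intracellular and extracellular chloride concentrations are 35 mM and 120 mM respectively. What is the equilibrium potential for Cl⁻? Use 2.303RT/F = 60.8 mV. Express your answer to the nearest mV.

E = (60.8/z) · log₁₀([Cl⁻]_out/[Cl⁻]_in) with z = -1.
For an anion, dividing by z = -1 reverses the sign.
= (60.8/-1) · log₁₀(120/35) = -60.80 · log₁₀(3.429)
= -60.80 · (0.5351) = -32.53 mV

-33 mV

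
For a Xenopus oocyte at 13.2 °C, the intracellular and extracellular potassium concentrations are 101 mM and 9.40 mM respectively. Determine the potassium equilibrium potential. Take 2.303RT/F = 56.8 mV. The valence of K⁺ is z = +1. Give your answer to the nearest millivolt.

-59 mV

E = (56.8/z) · log₁₀([K⁺]_out/[K⁺]_in) with z = +1.
= (56.8/1) · log₁₀(9.40/101) = 56.80 · log₁₀(0.09307)
= 56.80 · (-1.0312) = -58.57 mV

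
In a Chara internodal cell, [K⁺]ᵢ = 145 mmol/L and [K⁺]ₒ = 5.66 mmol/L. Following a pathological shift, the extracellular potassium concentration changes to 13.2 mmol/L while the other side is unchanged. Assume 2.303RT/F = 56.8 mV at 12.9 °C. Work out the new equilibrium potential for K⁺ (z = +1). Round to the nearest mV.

After the shift: [K⁺]_out = 13.2, [K⁺]_in = 145 mmol/L.
E_new = (56.8/1)·log₁₀(13.2/145) = 56.80 · (-1.0408) = -59.12 mV

-59 mV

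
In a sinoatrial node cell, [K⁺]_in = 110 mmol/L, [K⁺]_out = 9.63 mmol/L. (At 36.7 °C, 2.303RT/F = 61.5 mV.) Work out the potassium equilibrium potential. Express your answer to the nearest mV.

E = (61.5/z) · log₁₀([K⁺]_out/[K⁺]_in) with z = +1.
= (61.5/1) · log₁₀(9.63/110) = 61.50 · log₁₀(0.08755)
= 61.50 · (-1.0578) = -65.05 mV

-65 mV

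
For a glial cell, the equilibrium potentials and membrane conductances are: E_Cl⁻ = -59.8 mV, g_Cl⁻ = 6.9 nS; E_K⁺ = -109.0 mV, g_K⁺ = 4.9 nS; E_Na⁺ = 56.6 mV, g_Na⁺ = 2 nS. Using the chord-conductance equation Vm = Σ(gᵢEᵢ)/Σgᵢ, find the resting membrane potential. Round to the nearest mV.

Σ gᵢEᵢ = 6.9·(-59.8) + 4.9·(-109.0) + 2·(56.6) = -833.52
Σ gᵢ = 6.9 + 4.9 + 2 = 13.8
Vm = -833.52 / 13.8 = -60.40 mV

-60 mV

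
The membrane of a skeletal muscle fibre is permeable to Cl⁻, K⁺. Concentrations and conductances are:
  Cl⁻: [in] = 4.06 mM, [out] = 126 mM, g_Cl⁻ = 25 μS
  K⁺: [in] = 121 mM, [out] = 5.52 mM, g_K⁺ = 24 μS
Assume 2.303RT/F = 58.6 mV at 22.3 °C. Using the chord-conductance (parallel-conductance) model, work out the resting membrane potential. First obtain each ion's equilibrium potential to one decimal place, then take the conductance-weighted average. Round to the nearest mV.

-83 mV

E_Cl⁻ = (58.6/-1)·log₁₀(126/4.06) = -87.4 mV
E_K⁺ = (58.6/1)·log₁₀(5.52/121) = -78.6 mV
Vm = (Σ gᵢEᵢ)/(Σ gᵢ) = (25·-87.4 + 24·-78.6) / (25 + 24)
= -4071.40 / 49 = -83.09 mV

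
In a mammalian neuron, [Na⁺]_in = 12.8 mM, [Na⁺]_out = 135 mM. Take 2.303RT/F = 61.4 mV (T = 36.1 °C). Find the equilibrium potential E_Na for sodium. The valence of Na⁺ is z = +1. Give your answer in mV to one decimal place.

62.8 mV

E = (61.4/z) · log₁₀([Na⁺]_out/[Na⁺]_in) with z = +1.
= (61.4/1) · log₁₀(135/12.8) = 61.40 · log₁₀(10.55)
= 61.40 · (1.0231) = 62.82 mV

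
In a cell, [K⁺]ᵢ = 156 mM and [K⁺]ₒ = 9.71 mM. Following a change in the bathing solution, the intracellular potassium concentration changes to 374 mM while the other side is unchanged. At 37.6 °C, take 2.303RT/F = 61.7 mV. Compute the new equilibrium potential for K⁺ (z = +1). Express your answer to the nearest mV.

-98 mV

After the shift: [K⁺]_out = 9.71, [K⁺]_in = 374 mM.
E_new = (61.7/1)·log₁₀(9.71/374) = 61.70 · (-1.5857) = -97.83 mV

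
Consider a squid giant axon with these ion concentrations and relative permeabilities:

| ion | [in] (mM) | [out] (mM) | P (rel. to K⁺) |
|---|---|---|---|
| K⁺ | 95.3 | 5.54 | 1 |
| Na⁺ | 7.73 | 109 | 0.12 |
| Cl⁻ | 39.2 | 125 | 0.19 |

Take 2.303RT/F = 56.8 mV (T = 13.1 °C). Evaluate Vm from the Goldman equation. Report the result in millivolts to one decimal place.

Vm = 56.8 · log₁₀[(Σ P·[cation]ₒ + Σ P·[anion]ᵢ) / (Σ P·[cation]ᵢ + Σ P·[anion]ₒ)]
Numerator = 1×5.54 + 0.12×109 + 0.19×39.2 = 26.07
Denominator = 1×95.3 + 0.12×7.73 + 0.19×125 = 120
Vm = 56.8 · log₁₀(0.21727) = 56.8 × (-0.6630) = -37.66 mV

-37.7 mV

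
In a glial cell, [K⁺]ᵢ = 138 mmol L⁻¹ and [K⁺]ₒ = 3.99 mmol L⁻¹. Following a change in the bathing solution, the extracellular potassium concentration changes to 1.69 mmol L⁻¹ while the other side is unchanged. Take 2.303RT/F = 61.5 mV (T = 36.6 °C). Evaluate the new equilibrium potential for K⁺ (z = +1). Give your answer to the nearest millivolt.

After the shift: [K⁺]_out = 1.69, [K⁺]_in = 138 mmol L⁻¹.
E_new = (61.5/1)·log₁₀(1.69/138) = 61.50 · (-1.9120) = -117.59 mV

-118 mV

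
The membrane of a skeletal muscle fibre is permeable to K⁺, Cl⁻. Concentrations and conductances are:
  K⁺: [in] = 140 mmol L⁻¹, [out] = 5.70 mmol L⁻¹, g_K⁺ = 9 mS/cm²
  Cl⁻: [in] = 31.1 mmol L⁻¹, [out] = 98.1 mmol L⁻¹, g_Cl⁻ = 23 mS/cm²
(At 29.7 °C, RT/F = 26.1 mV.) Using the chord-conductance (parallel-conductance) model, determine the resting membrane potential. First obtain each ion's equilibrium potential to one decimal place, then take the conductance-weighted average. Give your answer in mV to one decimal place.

-45.1 mV

E_K⁺ = (26.1/1)·ln(5.70/140) = -83.6 mV
E_Cl⁻ = (26.1/-1)·ln(98.1/31.1) = -30.0 mV
Vm = (Σ gᵢEᵢ)/(Σ gᵢ) = (9·-83.6 + 23·-30.0) / (9 + 23)
= -1442.40 / 32 = -45.08 mV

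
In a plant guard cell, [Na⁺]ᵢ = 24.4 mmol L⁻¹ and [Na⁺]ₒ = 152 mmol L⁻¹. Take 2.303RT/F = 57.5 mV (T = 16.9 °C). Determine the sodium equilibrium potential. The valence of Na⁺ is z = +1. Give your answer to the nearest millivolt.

E = (57.5/z) · log₁₀([Na⁺]_out/[Na⁺]_in) with z = +1.
= (57.5/1) · log₁₀(152/24.4) = 57.50 · log₁₀(6.23)
= 57.50 · (0.7945) = 45.68 mV

46 mV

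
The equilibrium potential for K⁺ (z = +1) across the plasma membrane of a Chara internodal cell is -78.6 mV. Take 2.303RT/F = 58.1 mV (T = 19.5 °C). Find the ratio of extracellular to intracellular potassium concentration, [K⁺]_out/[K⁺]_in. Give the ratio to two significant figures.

log₁₀([out]/[in]) = E·z/(58.1) = -78.6 × 1 / 58.1 = -1.3528
[out]/[in] = 10^(-1.3528) = 0.04438

0.044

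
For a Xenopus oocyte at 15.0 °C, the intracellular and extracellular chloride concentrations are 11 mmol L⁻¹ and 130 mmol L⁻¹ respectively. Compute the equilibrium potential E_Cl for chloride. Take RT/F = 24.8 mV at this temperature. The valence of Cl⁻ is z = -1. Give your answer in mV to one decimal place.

E = (24.8/z) · ln([Cl⁻]_out/[Cl⁻]_in) with z = -1.
For an anion, dividing by z = -1 reverses the sign.
= (24.8/-1) · ln(130/11) = -24.80 · ln(11.82)
= -24.80 · (2.4696) = -61.25 mV

-61.2 mV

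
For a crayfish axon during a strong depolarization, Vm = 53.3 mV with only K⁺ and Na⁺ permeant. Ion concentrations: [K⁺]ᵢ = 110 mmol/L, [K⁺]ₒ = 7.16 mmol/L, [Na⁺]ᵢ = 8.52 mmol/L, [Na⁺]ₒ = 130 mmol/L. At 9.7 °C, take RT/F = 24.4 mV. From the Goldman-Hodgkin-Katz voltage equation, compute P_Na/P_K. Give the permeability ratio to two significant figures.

Let α = P_Na/P_K. GHK: Vm = 24.4·ln[(Kₒ + α·Naₒ)/(Kᵢ + α·Naᵢ)].
e^(Vm/24.4) = e^(53.3/24.4) = 8.8855
So 8.8855·(Kᵢ + α·Naᵢ) = Kₒ + α·Naₒ → α = (8.8855·110.0 − 7.16) / (130.0 − 8.8855·8.52)
α = (977.4 − 7.16) / (130.0 − 75.7) = 970.3/54.3 = 17.87

18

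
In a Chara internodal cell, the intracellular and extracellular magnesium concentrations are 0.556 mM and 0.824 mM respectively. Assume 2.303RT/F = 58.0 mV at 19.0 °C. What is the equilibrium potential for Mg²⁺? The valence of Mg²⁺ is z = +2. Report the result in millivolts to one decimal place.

5.0 mV

E = (58.0/z) · log₁₀([Mg²⁺]_out/[Mg²⁺]_in) with z = +2.
= (58.0/2) · log₁₀(0.824/0.556) = 29.00 · log₁₀(1.482)
= 29.00 · (0.1709) = 4.95 mV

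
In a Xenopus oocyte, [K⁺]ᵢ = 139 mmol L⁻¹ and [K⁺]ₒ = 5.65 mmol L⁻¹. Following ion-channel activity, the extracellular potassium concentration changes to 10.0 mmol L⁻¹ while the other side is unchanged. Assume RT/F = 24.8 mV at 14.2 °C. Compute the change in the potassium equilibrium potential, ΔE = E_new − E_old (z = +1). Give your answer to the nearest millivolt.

E_old = (24.8/1)·ln(5.65/139) = -79.43 mV
E_new = (24.8/1)·ln(10.0/139) = -65.27 mV
ΔE = -65.27 − (-79.43) = 14.16 mV

14 mV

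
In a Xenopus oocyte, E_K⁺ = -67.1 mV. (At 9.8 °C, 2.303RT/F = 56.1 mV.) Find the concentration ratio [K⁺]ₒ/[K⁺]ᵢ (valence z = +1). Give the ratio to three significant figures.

0.0637

log₁₀([out]/[in]) = E·z/(56.1) = -67.1 × 1 / 56.1 = -1.1961
[out]/[in] = 10^(-1.1961) = 0.06367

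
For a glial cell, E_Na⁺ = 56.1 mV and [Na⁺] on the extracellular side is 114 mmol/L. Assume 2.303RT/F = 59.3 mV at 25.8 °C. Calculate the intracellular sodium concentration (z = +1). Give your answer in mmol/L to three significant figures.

Nernst: E = (59.3/1) · log₁₀([out]/[in]), so log₁₀([out]/[in]) = 56.1 × 1 / 59.3 = 0.9460.
[out]/[in] = 10^(0.9460) = 8.832.
[in] = 114 / 8.832 = 12.91 mmol/L.

12.9 mmol/L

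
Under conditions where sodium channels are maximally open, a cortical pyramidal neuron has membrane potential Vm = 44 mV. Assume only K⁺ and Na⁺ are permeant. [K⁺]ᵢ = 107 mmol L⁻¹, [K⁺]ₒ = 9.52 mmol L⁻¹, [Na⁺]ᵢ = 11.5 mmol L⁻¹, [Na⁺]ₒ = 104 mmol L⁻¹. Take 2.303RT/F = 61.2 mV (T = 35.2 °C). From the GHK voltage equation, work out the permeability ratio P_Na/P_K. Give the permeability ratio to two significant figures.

13

Let α = P_Na/P_K. GHK: Vm = 61.2·log₁₀[(Kₒ + α·Naₒ)/(Kᵢ + α·Naᵢ)].
10^(Vm/61.2) = 10^(44.0/61.2) = 5.2355
So 5.2355·(Kᵢ + α·Naᵢ) = Kₒ + α·Naₒ → α = (5.2355·107.0 − 9.52) / (104.0 − 5.2355·11.5)
α = (560.2 − 9.52) / (104.0 − 60.21) = 550.7/43.79 = 12.57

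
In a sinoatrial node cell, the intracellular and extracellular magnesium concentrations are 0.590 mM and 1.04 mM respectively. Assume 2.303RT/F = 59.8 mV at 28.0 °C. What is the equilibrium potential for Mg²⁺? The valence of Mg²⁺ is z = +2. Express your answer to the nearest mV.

E = (59.8/z) · log₁₀([Mg²⁺]_out/[Mg²⁺]_in) with z = +2.
= (59.8/2) · log₁₀(1.04/0.590) = 29.90 · log₁₀(1.763)
= 29.90 · (0.2462) = 7.36 mV

7 mV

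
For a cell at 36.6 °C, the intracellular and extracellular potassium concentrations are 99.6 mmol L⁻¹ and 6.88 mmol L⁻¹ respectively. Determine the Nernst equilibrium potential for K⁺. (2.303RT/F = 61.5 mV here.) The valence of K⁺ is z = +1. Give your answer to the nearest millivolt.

E = (61.5/z) · log₁₀([K⁺]_out/[K⁺]_in) with z = +1.
= (61.5/1) · log₁₀(6.88/99.6) = 61.50 · log₁₀(0.06908)
= 61.50 · (-1.1607) = -71.38 mV

-71 mV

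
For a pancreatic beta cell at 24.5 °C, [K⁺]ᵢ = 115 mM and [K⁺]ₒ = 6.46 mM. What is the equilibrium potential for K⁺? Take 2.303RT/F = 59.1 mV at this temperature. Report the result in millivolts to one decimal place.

-73.9 mV

E = (59.1/z) · log₁₀([K⁺]_out/[K⁺]_in) with z = +1.
= (59.1/1) · log₁₀(6.46/115) = 59.10 · log₁₀(0.05617)
= 59.10 · (-1.2505) = -73.90 mV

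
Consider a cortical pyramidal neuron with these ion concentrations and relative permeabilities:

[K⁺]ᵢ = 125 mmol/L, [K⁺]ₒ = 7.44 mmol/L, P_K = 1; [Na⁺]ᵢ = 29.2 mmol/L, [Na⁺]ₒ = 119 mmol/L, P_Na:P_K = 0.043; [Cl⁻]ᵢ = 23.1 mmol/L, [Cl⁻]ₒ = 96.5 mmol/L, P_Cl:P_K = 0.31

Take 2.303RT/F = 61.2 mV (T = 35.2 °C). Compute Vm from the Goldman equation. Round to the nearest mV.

Vm = 61.2 · log₁₀[(Σ P·[cation]ₒ + Σ P·[anion]ᵢ) / (Σ P·[cation]ᵢ + Σ P·[anion]ₒ)]
Numerator = 1×7.44 + 0.043×119 + 0.31×23.1 = 19.72
Denominator = 1×125 + 0.043×29.2 + 0.31×96.5 = 156.2
Vm = 61.2 · log₁₀(0.12626) = 61.2 × (-0.8987) = -55.00 mV

-55 mV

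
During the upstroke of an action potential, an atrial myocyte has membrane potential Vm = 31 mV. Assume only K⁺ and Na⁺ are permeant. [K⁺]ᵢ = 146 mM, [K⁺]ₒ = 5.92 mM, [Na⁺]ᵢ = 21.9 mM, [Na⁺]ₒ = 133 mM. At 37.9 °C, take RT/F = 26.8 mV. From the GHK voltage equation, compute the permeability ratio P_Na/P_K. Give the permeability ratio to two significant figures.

7.2

Let α = P_Na/P_K. GHK: Vm = 26.8·ln[(Kₒ + α·Naₒ)/(Kᵢ + α·Naᵢ)].
e^(Vm/26.8) = e^(31.0/26.8) = 3.1795
So 3.1795·(Kᵢ + α·Naᵢ) = Kₒ + α·Naₒ → α = (3.1795·146.0 − 5.92) / (133.0 − 3.1795·21.9)
α = (464.2 − 5.92) / (133.0 − 69.63) = 458.3/63.37 = 7.232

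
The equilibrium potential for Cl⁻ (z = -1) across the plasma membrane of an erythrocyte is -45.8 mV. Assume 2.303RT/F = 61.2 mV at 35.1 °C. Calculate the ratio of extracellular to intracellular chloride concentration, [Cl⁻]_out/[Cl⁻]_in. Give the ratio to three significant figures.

log₁₀([out]/[in]) = E·z/(61.2) = -45.8 × -1 / 61.2 = 0.7484
[out]/[in] = 10^(0.7484) = 5.602

5.60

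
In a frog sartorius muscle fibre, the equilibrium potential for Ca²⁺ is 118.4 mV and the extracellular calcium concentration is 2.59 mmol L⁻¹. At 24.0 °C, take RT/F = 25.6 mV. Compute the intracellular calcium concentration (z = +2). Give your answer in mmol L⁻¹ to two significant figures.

0.00025 mmol L⁻¹

Nernst: E = (25.6/2) · ln([out]/[in]), so ln([out]/[in]) = 118.4 × 2 / 25.6 = 9.2500.
[out]/[in] = e^(9.2500) = 1.04e+04.
[in] = 2.59 / 1.04e+04 = 0.0002489 mmol L⁻¹.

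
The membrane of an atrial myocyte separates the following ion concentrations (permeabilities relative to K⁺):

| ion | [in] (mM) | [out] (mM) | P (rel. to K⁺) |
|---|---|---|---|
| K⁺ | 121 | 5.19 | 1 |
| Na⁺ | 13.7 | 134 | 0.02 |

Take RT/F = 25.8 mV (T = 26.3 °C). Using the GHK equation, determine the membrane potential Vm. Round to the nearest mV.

-71 mV

Vm = 25.8 · ln[(Σ P·[cation]ₒ + Σ P·[anion]ᵢ) / (Σ P·[cation]ᵢ + Σ P·[anion]ₒ)]
Numerator = 1×5.19 + 0.02×134 = 7.87
Denominator = 1×121 + 0.02×13.7 = 121.3
Vm = 25.8 · ln(0.064894) = 25.8 × (-2.7350) = -70.56 mV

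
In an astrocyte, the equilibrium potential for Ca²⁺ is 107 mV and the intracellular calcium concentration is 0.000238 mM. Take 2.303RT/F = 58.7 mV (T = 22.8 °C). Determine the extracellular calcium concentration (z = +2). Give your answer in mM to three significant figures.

Nernst: E = (58.7/2) · log₁₀([out]/[in]), so log₁₀([out]/[in]) = 107.0 × 2 / 58.7 = 3.6457.
[out]/[in] = 10^(3.6457) = 4422.
[out] = 4422 × 0.000238 = 1.053 mM.

1.05 mM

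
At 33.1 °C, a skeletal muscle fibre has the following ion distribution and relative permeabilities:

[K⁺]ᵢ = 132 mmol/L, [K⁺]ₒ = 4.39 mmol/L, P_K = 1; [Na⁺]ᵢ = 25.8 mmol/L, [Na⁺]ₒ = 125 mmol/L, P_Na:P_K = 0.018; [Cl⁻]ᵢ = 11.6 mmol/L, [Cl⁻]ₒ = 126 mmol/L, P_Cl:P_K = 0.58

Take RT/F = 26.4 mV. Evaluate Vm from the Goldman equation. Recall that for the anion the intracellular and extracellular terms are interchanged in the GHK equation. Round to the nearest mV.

-72 mV

Vm = 26.4 · ln[(Σ P·[cation]ₒ + Σ P·[anion]ᵢ) / (Σ P·[cation]ᵢ + Σ P·[anion]ₒ)]
Numerator = 1×4.39 + 0.018×125 + 0.58×11.6 = 13.37
Denominator = 1×132 + 0.018×25.8 + 0.58×126 = 205.5
Vm = 26.4 · ln(0.065037) = 26.4 × (-2.7328) = -72.15 mV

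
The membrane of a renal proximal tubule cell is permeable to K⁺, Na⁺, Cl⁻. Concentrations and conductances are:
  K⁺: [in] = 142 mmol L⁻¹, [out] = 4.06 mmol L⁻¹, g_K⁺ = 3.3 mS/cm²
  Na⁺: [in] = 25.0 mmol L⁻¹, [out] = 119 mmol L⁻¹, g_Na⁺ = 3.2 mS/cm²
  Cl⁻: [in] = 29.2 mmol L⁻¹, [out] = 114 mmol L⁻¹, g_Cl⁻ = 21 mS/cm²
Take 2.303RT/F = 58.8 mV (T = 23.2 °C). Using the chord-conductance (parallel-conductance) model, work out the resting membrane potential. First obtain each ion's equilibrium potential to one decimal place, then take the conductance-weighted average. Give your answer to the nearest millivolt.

-33 mV

E_K⁺ = (58.8/1)·log₁₀(4.06/142) = -90.8 mV
E_Na⁺ = (58.8/1)·log₁₀(119/25.0) = 39.8 mV
E_Cl⁻ = (58.8/-1)·log₁₀(114/29.2) = -34.8 mV
Vm = (Σ gᵢEᵢ)/(Σ gᵢ) = (3.3·-90.8 + 3.2·39.8 + 21·-34.8) / (3.3 + 3.2 + 21)
= -903.08 / 27.5 = -32.84 mV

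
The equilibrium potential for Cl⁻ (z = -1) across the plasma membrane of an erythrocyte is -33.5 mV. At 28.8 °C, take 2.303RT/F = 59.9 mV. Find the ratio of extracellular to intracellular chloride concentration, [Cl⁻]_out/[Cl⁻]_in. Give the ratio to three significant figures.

log₁₀([out]/[in]) = E·z/(59.9) = -33.5 × -1 / 59.9 = 0.5593
[out]/[in] = 10^(0.5593) = 3.625

3.62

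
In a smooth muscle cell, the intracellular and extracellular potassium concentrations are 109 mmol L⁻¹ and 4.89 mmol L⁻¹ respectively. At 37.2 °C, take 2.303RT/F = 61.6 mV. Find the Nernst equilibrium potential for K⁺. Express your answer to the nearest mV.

E = (61.6/z) · log₁₀([K⁺]_out/[K⁺]_in) with z = +1.
= (61.6/1) · log₁₀(4.89/109) = 61.60 · log₁₀(0.04486)
= 61.60 · (-1.3481) = -83.04 mV

-83 mV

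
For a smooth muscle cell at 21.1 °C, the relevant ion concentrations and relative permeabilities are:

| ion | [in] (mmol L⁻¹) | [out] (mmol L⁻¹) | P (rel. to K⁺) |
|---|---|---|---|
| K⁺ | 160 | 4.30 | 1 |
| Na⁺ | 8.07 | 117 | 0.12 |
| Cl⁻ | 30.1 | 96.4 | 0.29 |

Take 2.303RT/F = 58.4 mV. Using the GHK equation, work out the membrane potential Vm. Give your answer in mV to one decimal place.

Vm = 58.4 · log₁₀[(Σ P·[cation]ₒ + Σ P·[anion]ᵢ) / (Σ P·[cation]ᵢ + Σ P·[anion]ₒ)]
Numerator = 1×4.30 + 0.12×117 + 0.29×30.1 = 27.07
Denominator = 1×160 + 0.12×8.07 + 0.29×96.4 = 188.9
Vm = 58.4 · log₁₀(0.14328) = 58.4 × (-0.8438) = -49.28 mV

-49.3 mV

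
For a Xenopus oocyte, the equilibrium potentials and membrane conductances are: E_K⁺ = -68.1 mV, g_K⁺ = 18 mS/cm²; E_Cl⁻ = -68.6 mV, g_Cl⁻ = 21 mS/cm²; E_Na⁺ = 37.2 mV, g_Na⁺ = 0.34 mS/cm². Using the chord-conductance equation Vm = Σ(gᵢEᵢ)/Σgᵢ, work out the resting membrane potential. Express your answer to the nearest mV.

Σ gᵢEᵢ = 18·(-68.1) + 21·(-68.6) + 0.34·(37.2) = -2653.75
Σ gᵢ = 18 + 21 + 0.34 = 39.34
Vm = -2653.75 / 39.34 = -67.46 mV

-67 mV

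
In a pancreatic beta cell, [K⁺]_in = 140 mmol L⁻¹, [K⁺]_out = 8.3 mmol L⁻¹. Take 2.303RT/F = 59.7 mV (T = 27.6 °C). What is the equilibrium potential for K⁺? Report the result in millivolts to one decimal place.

E = (59.7/z) · log₁₀([K⁺]_out/[K⁺]_in) with z = +1.
= (59.7/1) · log₁₀(8.3/140) = 59.70 · log₁₀(0.05929)
= 59.70 · (-1.2270) = -73.25 mV

-73.3 mV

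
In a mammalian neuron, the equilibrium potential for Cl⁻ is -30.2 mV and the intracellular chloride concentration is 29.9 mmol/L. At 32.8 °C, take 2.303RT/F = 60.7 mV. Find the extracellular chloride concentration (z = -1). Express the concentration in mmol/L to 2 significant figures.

Nernst: E = (60.7/-1) · log₁₀([out]/[in]), so log₁₀([out]/[in]) = -30.2 × -1 / 60.7 = 0.4975.
[out]/[in] = 10^(0.4975) = 3.144.
[out] = 3.144 × 29.9 = 94.02 mmol/L.

94 mmol/L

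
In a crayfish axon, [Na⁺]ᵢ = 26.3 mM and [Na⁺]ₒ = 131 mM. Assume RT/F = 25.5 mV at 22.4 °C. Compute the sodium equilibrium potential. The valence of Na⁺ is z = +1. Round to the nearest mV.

41 mV

E = (25.5/z) · ln([Na⁺]_out/[Na⁺]_in) with z = +1.
= (25.5/1) · ln(131/26.3) = 25.50 · ln(4.981)
= 25.50 · (1.6056) = 40.94 mV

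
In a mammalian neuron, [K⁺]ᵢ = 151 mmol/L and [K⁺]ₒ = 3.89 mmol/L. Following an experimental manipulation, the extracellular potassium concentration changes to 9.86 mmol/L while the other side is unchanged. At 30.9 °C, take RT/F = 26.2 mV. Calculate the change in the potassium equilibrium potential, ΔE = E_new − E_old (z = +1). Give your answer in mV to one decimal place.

E_old = (26.2/1)·ln(3.89/151) = -95.86 mV
E_new = (26.2/1)·ln(9.86/151) = -71.49 mV
ΔE = -71.49 − (-95.86) = 24.37 mV

24.4 mV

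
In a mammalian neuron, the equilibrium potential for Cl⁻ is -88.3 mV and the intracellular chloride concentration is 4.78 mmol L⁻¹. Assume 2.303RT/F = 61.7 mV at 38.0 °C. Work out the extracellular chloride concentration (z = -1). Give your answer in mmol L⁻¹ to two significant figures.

Nernst: E = (61.7/-1) · log₁₀([out]/[in]), so log₁₀([out]/[in]) = -88.3 × -1 / 61.7 = 1.4311.
[out]/[in] = 10^(1.4311) = 26.98.
[out] = 26.98 × 4.78 = 129 mmol L⁻¹.

130 mmol L⁻¹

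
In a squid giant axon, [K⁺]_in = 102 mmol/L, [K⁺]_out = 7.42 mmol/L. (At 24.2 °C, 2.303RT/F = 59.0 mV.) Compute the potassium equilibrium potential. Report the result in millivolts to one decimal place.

-67.2 mV

E = (59.0/z) · log₁₀([K⁺]_out/[K⁺]_in) with z = +1.
= (59.0/1) · log₁₀(7.42/102) = 59.00 · log₁₀(0.07275)
= 59.00 · (-1.1382) = -67.15 mV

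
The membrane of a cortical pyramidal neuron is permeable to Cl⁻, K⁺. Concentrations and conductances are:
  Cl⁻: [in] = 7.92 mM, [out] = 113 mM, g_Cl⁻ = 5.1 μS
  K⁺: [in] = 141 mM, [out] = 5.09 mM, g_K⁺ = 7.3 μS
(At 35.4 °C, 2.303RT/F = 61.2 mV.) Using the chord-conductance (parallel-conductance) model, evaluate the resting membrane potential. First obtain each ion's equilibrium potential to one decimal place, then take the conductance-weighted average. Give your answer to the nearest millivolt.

E_Cl⁻ = (61.2/-1)·log₁₀(113/7.92) = -70.6 mV
E_K⁺ = (61.2/1)·log₁₀(5.09/141) = -88.3 mV
Vm = (Σ gᵢEᵢ)/(Σ gᵢ) = (5.1·-70.6 + 7.3·-88.3) / (5.1 + 7.3)
= -1004.65 / 12.4 = -81.02 mV

-81 mV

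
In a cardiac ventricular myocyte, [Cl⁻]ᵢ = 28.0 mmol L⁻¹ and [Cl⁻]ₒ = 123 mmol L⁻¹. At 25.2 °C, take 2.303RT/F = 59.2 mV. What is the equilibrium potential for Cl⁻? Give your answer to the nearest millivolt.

E = (59.2/z) · log₁₀([Cl⁻]_out/[Cl⁻]_in) with z = -1.
For an anion, dividing by z = -1 reverses the sign.
= (59.2/-1) · log₁₀(123/28.0) = -59.20 · log₁₀(4.393)
= -59.20 · (0.6427) = -38.05 mV

-38 mV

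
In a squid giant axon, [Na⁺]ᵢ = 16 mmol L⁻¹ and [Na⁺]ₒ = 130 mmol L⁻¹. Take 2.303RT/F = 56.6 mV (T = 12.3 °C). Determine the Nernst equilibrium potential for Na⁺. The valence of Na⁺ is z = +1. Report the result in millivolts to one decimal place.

51.5 mV

E = (56.6/z) · log₁₀([Na⁺]_out/[Na⁺]_in) with z = +1.
= (56.6/1) · log₁₀(130/16) = 56.60 · log₁₀(8.125)
= 56.60 · (0.9098) = 51.50 mV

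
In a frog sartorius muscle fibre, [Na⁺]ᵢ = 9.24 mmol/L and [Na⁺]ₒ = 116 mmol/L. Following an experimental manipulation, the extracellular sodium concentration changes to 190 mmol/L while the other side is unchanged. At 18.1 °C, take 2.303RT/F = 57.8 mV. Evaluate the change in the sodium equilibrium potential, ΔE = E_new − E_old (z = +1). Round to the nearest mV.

12 mV

E_old = (57.8/1)·log₁₀(116/9.24) = 63.51 mV
E_new = (57.8/1)·log₁₀(190/9.24) = 75.90 mV
ΔE = 75.90 − (63.51) = 12.39 mV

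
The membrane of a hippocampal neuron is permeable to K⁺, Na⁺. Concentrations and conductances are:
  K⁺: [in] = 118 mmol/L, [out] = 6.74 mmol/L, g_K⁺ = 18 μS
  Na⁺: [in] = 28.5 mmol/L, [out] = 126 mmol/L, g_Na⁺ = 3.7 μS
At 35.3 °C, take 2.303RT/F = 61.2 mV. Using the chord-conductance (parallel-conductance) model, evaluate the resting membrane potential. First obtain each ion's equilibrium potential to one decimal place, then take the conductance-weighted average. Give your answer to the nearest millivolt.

-56 mV

E_K⁺ = (61.2/1)·log₁₀(6.74/118) = -76.1 mV
E_Na⁺ = (61.2/1)·log₁₀(126/28.5) = 39.5 mV
Vm = (Σ gᵢEᵢ)/(Σ gᵢ) = (18·-76.1 + 3.7·39.5) / (18 + 3.7)
= -1223.65 / 21.7 = -56.39 mV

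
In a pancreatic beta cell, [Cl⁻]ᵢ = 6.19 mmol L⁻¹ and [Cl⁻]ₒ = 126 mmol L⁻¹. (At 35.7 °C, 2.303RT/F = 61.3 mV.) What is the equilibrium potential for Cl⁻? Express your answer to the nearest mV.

E = (61.3/z) · log₁₀([Cl⁻]_out/[Cl⁻]_in) with z = -1.
For an anion, dividing by z = -1 reverses the sign.
= (61.3/-1) · log₁₀(126/6.19) = -61.30 · log₁₀(20.36)
= -61.30 · (1.3087) = -80.22 mV

-80 mV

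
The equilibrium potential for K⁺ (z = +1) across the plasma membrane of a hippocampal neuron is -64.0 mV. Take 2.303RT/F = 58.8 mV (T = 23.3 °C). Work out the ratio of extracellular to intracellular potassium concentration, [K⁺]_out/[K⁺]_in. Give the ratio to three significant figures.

log₁₀([out]/[in]) = E·z/(58.8) = -64.0 × 1 / 58.8 = -1.0884
[out]/[in] = 10^(-1.0884) = 0.08158

0.0816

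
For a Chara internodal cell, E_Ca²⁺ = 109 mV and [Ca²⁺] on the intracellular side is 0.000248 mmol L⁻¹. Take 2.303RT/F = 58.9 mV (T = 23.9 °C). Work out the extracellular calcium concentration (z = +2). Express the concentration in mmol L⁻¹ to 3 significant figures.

Nernst: E = (58.9/2) · log₁₀([out]/[in]), so log₁₀([out]/[in]) = 109.0 × 2 / 58.9 = 3.7012.
[out]/[in] = 10^(3.7012) = 5026.
[out] = 5026 × 0.000248 = 1.246 mmol L⁻¹.

1.25 mmol L⁻¹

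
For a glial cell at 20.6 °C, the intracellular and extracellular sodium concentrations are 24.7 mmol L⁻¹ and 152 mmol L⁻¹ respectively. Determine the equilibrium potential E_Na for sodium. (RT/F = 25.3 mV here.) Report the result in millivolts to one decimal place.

E = (25.3/z) · ln([Na⁺]_out/[Na⁺]_in) with z = +1.
= (25.3/1) · ln(152/24.7) = 25.30 · ln(6.154)
= 25.30 · (1.8171) = 45.97 mV

46.0 mV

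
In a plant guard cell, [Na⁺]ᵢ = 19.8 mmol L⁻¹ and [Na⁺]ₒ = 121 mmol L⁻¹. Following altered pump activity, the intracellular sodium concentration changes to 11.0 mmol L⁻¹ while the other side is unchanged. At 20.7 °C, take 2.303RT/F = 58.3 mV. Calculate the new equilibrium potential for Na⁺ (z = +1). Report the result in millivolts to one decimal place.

After the shift: [Na⁺]_out = 121, [Na⁺]_in = 11.0 mmol L⁻¹.
E_new = (58.3/1)·log₁₀(121/11.0) = 58.30 · (1.0414) = 60.71 mV

60.7 mV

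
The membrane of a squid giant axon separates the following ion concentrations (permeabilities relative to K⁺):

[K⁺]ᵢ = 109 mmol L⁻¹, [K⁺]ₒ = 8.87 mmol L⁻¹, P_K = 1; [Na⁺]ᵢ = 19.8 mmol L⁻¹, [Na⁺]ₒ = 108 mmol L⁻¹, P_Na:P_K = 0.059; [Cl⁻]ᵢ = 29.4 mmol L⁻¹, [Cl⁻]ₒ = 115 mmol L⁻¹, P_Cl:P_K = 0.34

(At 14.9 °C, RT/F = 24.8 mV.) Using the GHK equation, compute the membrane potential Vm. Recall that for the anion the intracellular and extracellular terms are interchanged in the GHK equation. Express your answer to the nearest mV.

Vm = 24.8 · ln[(Σ P·[cation]ₒ + Σ P·[anion]ᵢ) / (Σ P·[cation]ᵢ + Σ P·[anion]ₒ)]
Numerator = 1×8.87 + 0.059×108 + 0.34×29.4 = 25.24
Denominator = 1×109 + 0.059×19.8 + 0.34×115 = 149.3
Vm = 24.8 · ln(0.16908) = 24.8 × (-1.7774) = -44.08 mV

-44 mV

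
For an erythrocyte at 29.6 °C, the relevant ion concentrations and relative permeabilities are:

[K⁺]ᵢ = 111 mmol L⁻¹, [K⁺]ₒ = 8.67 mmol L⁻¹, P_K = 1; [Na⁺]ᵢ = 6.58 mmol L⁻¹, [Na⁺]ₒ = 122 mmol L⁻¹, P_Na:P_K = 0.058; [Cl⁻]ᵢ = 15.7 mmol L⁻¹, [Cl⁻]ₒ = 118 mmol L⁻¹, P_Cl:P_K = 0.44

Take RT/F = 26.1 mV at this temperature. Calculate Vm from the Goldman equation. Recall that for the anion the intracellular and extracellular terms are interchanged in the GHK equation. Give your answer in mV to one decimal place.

-51.6 mV

Vm = 26.1 · ln[(Σ P·[cation]ₒ + Σ P·[anion]ᵢ) / (Σ P·[cation]ᵢ + Σ P·[anion]ₒ)]
Numerator = 1×8.67 + 0.058×122 + 0.44×15.7 = 22.65
Denominator = 1×111 + 0.058×6.58 + 0.44×118 = 163.3
Vm = 26.1 · ln(0.13872) = 26.1 × (-1.9753) = -51.55 mV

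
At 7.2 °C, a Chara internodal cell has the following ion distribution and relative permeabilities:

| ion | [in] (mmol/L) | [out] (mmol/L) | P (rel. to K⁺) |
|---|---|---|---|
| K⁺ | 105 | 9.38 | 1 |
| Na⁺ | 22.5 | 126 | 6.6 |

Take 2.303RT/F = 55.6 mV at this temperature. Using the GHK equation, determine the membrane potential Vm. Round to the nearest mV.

Vm = 55.6 · log₁₀[(Σ P·[cation]ₒ + Σ P·[anion]ᵢ) / (Σ P·[cation]ᵢ + Σ P·[anion]ₒ)]
Numerator = 1×9.38 + 6.6×126 = 841
Denominator = 1×105 + 6.6×22.5 = 253.5
Vm = 55.6 · log₁₀(3.3175) = 55.6 × (0.5208) = 28.96 mV

29 mV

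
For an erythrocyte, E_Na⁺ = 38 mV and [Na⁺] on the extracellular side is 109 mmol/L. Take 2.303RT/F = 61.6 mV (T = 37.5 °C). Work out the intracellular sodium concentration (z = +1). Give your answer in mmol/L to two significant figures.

Nernst: E = (61.6/1) · log₁₀([out]/[in]), so log₁₀([out]/[in]) = 38.0 × 1 / 61.6 = 0.6169.
[out]/[in] = 10^(0.6169) = 4.139.
[in] = 109 / 4.139 = 26.34 mmol/L.

26 mmol/L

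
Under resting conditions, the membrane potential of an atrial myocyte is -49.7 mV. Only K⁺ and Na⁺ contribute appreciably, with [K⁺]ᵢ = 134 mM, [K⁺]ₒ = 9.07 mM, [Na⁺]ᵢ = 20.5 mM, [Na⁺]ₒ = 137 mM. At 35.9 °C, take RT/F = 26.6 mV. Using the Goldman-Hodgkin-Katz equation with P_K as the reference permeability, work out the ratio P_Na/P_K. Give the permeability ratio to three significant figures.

0.0868

Let α = P_Na/P_K. GHK: Vm = 26.6·ln[(Kₒ + α·Naₒ)/(Kᵢ + α·Naᵢ)].
e^(Vm/26.6) = e^(-49.7/26.6) = 0.15437
So 0.15437·(Kᵢ + α·Naᵢ) = Kₒ + α·Naₒ → α = (0.15437·134.0 − 9.07) / (137.0 − 0.15437·20.5)
α = (20.69 − 9.07) / (137.0 − 3.165) = 11.62/133.8 = 0.08679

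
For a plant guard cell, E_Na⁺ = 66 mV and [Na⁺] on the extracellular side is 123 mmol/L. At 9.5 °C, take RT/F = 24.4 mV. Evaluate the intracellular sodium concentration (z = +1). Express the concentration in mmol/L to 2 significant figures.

8.2 mmol/L

Nernst: E = (24.4/1) · ln([out]/[in]), so ln([out]/[in]) = 66.0 × 1 / 24.4 = 2.7049.
[out]/[in] = e^(2.7049) = 14.95.
[in] = 123 / 14.95 = 8.226 mmol/L.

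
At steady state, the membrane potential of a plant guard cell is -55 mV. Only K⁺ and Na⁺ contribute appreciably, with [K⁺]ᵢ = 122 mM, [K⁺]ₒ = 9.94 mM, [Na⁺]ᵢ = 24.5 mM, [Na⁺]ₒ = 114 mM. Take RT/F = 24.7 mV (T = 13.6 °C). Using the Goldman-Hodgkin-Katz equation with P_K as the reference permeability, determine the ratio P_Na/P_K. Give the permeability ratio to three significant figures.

Let α = P_Na/P_K. GHK: Vm = 24.7·ln[(Kₒ + α·Naₒ)/(Kᵢ + α·Naᵢ)].
e^(Vm/24.7) = e^(-55.0/24.7) = 0.10788
So 0.10788·(Kᵢ + α·Naᵢ) = Kₒ + α·Naₒ → α = (0.10788·122.0 − 9.94) / (114.0 − 0.10788·24.5)
α = (13.16 − 9.94) / (114.0 − 2.643) = 3.222/111.4 = 0.02893

0.0289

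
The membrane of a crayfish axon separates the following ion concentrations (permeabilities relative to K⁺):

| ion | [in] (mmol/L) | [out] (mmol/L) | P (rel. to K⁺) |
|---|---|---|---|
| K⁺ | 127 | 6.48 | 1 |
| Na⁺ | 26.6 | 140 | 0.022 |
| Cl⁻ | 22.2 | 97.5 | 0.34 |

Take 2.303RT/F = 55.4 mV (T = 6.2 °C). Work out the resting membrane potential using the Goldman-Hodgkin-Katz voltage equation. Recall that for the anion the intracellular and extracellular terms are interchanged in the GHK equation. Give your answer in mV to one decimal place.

Vm = 55.4 · log₁₀[(Σ P·[cation]ₒ + Σ P·[anion]ᵢ) / (Σ P·[cation]ᵢ + Σ P·[anion]ₒ)]
Numerator = 1×6.48 + 0.022×140 + 0.34×22.2 = 17.11
Denominator = 1×127 + 0.022×26.6 + 0.34×97.5 = 160.7
Vm = 55.4 · log₁₀(0.10644) = 55.4 × (-0.9729) = -53.90 mV

-53.9 mV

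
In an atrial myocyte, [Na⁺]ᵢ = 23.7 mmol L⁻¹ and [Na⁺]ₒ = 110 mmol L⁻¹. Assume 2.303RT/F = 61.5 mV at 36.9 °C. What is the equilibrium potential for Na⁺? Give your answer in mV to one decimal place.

E = (61.5/z) · log₁₀([Na⁺]_out/[Na⁺]_in) with z = +1.
= (61.5/1) · log₁₀(110/23.7) = 61.50 · log₁₀(4.641)
= 61.50 · (0.6666) = 41.00 mV

41.0 mV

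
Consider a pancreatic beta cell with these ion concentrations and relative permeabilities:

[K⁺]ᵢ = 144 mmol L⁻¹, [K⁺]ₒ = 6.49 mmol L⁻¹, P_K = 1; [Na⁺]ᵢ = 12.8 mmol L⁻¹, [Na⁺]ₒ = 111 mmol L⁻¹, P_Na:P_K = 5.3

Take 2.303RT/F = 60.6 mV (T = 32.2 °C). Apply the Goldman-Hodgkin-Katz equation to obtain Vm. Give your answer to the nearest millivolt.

Vm = 60.6 · log₁₀[(Σ P·[cation]ₒ + Σ P·[anion]ᵢ) / (Σ P·[cation]ᵢ + Σ P·[anion]ₒ)]
Numerator = 1×6.49 + 5.3×111 = 594.8
Denominator = 1×144 + 5.3×12.8 = 211.8
Vm = 60.6 · log₁₀(2.8077) = 60.6 × (0.4484) = 27.17 mV

27 mV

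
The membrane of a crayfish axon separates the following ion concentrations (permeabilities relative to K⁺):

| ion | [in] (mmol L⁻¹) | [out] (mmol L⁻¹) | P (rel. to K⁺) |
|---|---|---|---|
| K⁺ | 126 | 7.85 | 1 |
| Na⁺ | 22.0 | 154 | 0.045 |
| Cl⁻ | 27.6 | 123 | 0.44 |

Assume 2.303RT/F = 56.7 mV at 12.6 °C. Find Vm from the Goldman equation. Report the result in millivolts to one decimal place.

Vm = 56.7 · log₁₀[(Σ P·[cation]ₒ + Σ P·[anion]ᵢ) / (Σ P·[cation]ᵢ + Σ P·[anion]ₒ)]
Numerator = 1×7.85 + 0.045×154 + 0.44×27.6 = 26.92
Denominator = 1×126 + 0.045×22.0 + 0.44×123 = 181.1
Vm = 56.7 · log₁₀(0.14866) = 56.7 × (-0.8278) = -46.94 mV

-46.9 mV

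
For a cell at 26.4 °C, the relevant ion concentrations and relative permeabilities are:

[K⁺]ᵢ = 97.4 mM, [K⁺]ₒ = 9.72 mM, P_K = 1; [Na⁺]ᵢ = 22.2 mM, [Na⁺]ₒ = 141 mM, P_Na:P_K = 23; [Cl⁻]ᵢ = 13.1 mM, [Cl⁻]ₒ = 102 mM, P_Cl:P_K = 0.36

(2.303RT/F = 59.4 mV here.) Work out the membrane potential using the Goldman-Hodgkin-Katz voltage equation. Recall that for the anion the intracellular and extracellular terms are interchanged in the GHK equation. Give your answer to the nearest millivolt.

42 mV

Vm = 59.4 · log₁₀[(Σ P·[cation]ₒ + Σ P·[anion]ᵢ) / (Σ P·[cation]ᵢ + Σ P·[anion]ₒ)]
Numerator = 1×9.72 + 23×141 + 0.36×13.1 = 3257
Denominator = 1×97.4 + 23×22.2 + 0.36×102 = 644.7
Vm = 59.4 · log₁₀(5.0525) = 59.4 × (0.7035) = 41.79 mV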